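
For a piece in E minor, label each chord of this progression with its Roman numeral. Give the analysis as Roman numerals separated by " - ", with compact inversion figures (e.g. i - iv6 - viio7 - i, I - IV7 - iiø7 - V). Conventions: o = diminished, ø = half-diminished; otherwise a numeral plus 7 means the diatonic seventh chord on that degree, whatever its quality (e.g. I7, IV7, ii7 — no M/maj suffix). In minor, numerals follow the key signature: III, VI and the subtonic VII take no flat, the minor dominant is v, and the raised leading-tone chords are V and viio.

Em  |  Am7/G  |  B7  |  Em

Em has root E, degree 1 in E minor, so i.
Am7/G: root A is the subdominant; minor seventh chord there is iv42.
B7: dominant seventh chord on B = scale degree 5 → V7.
Em: minor triad on E = scale degree 1 → i.

i - iv42 - V7 - i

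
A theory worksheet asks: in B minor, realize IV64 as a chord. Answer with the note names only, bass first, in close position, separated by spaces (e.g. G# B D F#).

B E G#

IV64 is the major subdominant, borrowed from the parallel major. In B minor that root is E.
So the chord is E-G#-B.
The figured bass 64 indicates second inversion, placing the fifth (B) in the bass: B-E-G#.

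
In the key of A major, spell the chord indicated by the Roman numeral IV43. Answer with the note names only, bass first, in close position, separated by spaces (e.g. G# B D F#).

The numeral's case and figure indicate a major seventh chord. In A major its root, the fourth degree, is D.
That chord is spelled D-F#-A-C#.
With the 43 figure the chord is in second inversion; from the bass A upward in close position it reads A-C#-D-F#.

A C# D F#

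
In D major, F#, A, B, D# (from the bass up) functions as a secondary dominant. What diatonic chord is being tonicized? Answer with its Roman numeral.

ii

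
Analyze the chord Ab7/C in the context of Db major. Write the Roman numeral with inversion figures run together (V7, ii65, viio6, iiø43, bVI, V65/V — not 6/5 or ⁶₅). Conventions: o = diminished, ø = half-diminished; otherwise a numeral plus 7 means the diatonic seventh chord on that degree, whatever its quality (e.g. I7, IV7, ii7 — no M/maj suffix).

V65

Stacked in thirds the chord is Ab-C-Eb-Gb: a dominant seventh chord on Ab.
In Db major, Ab is the dominant; the diatonic dominant seventh chord there is V7.
With C in the bass the chord is in first inversion, so the figured bass is 65.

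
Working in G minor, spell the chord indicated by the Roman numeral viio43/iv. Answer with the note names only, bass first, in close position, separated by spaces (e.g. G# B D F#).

The slash marks an applied leading-tone chord: viio of iv. In G minor, iv is C, so the leading tone to it is B, a half step below.
Building a fully diminished seventh chord on B gives B-D-F-Ab.
The figured bass 43 indicates second inversion, placing the fifth (F) in the bass: F-Ab-B-D.

F Ab B D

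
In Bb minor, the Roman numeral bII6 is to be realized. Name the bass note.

Eb

bII in Bb minor has root Cb; the chord is Cb-Eb-Gb.
The figure 6 means first inversion — the third is in the bass.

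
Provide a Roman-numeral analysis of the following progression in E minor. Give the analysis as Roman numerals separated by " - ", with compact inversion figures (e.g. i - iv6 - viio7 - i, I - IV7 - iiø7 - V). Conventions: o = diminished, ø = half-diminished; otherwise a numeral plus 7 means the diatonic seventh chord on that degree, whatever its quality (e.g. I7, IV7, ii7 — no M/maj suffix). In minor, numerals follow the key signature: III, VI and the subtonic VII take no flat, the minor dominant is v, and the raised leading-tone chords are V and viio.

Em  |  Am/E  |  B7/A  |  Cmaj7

i - iv64 - V42 - VI7

Em has root E, degree 1 in E minor, so i.
Am/E: minor triad on A = scale degree 4 → iv64.
B7/A: dominant seventh chord on B = scale degree 5 → V42.
Cmaj7: major seventh chord on C = scale degree 6 → VI7.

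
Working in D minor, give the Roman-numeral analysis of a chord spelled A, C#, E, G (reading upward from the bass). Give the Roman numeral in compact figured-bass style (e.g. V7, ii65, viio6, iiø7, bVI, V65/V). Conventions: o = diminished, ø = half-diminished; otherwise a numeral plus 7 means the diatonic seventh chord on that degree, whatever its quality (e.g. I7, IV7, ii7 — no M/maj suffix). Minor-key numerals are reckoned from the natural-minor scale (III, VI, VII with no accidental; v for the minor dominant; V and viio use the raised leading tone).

V7

The pitches A-C#-E-G form a dominant seventh chord rooted on A.
In D minor, A is the dominant; the diatonic dominant seventh chord there is V7.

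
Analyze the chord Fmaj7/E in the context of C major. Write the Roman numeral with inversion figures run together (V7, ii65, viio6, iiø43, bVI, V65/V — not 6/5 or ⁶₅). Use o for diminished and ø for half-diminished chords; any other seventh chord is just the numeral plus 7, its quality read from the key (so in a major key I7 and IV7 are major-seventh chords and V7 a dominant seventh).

IV42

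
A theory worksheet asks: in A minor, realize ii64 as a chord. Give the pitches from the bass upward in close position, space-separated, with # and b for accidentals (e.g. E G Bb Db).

F# B D

Scale degree 2 in A minor is B; here the chord built on it is altered to a minor triad. ii64 is the minor supertonic, borrowed from the parallel major (the Dorian ii).
So the chord is B-D-F#.
The figured bass 64 indicates second inversion, placing the fifth (F#) in the bass: F#-B-D.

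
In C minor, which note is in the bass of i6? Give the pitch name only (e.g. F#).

Eb

i in C minor has root C; the chord is C-Eb-G.
The figure 6 means first inversion — the third is in the bass.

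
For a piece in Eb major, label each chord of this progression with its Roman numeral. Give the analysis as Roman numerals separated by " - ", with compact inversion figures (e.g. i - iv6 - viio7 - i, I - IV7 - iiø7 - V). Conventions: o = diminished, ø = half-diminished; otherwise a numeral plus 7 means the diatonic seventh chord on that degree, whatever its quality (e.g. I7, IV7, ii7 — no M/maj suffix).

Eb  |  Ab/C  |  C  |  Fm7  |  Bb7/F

Eb: major triad on Eb = scale degree 1 → I.
Ab/C has root Ab, degree 4 in Eb major, so IV6.
C: a major triad on C, the applied dominant of ii → V/ii.
Fm7: minor seventh chord on F = scale degree 2 → ii7.
Bb7/F: root Bb is the dominant; dominant seventh chord there is V43.

I - IV6 - V/ii - ii7 - V43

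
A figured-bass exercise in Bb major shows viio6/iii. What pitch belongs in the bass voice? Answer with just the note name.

The applied chord viio6/iii is rooted on C#: C#-E-G.
The figure 6 means first inversion — the third is in the bass.

E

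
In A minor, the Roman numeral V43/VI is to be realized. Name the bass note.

G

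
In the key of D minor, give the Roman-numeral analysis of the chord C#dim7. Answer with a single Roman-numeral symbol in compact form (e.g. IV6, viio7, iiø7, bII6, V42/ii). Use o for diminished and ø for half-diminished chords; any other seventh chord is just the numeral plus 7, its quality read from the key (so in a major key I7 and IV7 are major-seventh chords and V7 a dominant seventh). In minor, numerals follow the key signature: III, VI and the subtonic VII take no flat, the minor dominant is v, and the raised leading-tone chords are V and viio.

viio7

Stacked in thirds the chord is C#-E-G-Bb: a fully diminished seventh chord on C#.
C# is scale degree 7 in D minor, and a fully diminished seventh chord on that degree is written viio7.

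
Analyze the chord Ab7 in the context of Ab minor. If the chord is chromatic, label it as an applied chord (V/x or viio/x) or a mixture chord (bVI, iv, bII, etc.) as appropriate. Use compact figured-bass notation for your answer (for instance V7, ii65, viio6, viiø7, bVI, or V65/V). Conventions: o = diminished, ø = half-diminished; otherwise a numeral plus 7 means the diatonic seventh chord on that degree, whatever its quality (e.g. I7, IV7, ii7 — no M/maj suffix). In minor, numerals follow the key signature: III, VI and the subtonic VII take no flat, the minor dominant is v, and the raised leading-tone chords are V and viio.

Stacked in thirds the chord is Ab-C-Eb-Gb: a dominant seventh chord on Ab.
Ab is not a diatonic chord root with this quality in Ab minor, but it lies a perfect fifth above Db (iv), so the chord functions as an applied dominant of iv.

V7/iv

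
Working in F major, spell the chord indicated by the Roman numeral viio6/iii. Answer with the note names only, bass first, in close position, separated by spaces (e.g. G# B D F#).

B D G#

viio6/iii is a secondary leading-tone chord. The target iii is A in F major; the applied chord is rooted a semitone below, on G#.
Building a diminished triad on G# gives G#-B-D.
The figured bass 6 indicates first inversion, placing the third (B) in the bass: B-D-G#.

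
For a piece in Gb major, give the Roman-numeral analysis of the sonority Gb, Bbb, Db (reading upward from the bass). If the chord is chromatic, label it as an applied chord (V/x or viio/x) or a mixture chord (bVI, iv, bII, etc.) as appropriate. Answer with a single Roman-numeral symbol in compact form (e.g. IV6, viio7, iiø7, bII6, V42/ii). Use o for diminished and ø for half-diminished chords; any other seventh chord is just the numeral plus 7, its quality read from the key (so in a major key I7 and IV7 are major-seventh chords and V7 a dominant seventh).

i

The pitches Gb-Bbb-Db form a minor triad rooted on Gb.
Gb is the first degree of Gb major. This is the minor tonic, borrowed from the parallel minor.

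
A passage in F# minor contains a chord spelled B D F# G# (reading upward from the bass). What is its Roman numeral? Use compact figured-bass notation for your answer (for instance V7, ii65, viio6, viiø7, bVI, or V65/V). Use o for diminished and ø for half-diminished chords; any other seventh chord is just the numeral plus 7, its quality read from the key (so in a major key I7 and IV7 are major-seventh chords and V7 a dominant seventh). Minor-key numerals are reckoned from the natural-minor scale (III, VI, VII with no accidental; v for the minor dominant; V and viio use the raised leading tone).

iiø65

Stacked in thirds the chord is G#-B-D-F#: a half-diminished seventh chord on G#.
G# is scale degree 2 in F# minor, and a half-diminished seventh chord on that degree is written iiø7.
With B in the bass the chord is in first inversion, so the figured bass is 65.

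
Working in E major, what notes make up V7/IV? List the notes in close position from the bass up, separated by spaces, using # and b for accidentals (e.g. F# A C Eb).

V7/IV is a secondary dominant — the dominant seventh of IV. IV in E major is A, so the applied chord's root is E, a perfect fifth above.
Building a dominant seventh chord on E gives E-G#-B-D.

E G# B D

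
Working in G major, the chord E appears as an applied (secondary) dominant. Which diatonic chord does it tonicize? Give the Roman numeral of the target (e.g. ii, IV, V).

ii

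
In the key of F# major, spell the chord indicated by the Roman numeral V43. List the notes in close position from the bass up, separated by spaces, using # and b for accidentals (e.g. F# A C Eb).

G# B C# E#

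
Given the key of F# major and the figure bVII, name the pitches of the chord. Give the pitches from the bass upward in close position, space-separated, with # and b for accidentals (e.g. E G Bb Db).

E G# B

Scale degree 7 in F# major is E#; lowering it a half step gives E. bVII is a major triad on the lowered seventh degree (the subtonic), borrowed from the parallel minor.
So the chord is E-G#-B.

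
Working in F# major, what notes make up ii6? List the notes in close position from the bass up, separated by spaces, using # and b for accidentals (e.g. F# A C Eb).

The numeral's case and figure indicate a minor triad. In F# major its root, the second degree, is G#.
That chord is spelled G#-B-D#.
With the 6 figure the chord is in first inversion; from the bass B upward in close position it reads B-D#-G#.

B D# G#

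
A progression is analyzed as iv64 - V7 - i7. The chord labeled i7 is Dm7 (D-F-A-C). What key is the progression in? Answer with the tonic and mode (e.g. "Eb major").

D minor

The chord Dm7 is a minor seventh chord rooted on D; its label is i7.
If D is scale degree 1 and the mode makes that degree carry a minor seventh chord, the tonic is D and the mode is minor.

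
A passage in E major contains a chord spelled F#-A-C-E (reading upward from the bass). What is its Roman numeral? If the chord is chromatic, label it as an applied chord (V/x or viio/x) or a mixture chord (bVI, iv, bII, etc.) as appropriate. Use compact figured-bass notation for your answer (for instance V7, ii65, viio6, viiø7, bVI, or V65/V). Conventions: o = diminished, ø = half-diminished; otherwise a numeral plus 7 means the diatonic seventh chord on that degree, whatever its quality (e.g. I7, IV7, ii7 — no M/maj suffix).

The pitches F#-A-C-E form a half-diminished seventh chord rooted on F#.
F# is the second degree of E major. This is the half-diminished supertonic seventh, borrowed from the parallel minor.

iiø7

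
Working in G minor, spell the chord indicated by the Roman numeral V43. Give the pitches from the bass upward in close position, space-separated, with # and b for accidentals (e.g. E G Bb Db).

A C D F#

In G minor, the fifth degree is D. The dominant is major (leading tone raised), so V is a dominant seventh chord.
Stacking thirds from D gives D-F#-A-C.
With the 43 figure the chord is in second inversion; from the bass A upward in close position it reads A-C-D-F#.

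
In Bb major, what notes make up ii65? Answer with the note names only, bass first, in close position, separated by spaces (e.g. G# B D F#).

Eb G Bb C

The numeral's case and figure indicate a minor seventh chord. In Bb major its root, scale degree 2, is C.
That chord is spelled C-Eb-G-Bb.
With the 65 figure the chord is in first inversion; from the bass Eb upward in close position it reads Eb-G-Bb-C.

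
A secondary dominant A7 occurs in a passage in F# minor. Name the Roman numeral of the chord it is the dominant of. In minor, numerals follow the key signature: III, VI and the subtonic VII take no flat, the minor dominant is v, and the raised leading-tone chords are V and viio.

The chord is a dominant seventh chord on A.
A dominant resolves down a perfect fifth: A → D. In F# minor, D is scale degree 6, i.e. VI.

VI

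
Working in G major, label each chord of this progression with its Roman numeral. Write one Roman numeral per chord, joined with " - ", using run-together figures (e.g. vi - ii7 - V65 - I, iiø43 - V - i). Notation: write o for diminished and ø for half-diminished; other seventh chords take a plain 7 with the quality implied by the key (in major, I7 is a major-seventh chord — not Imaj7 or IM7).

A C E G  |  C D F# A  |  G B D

ii7 - V42 - I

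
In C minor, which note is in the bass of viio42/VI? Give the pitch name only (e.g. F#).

Fb

The applied chord viio42/VI is rooted on G: G-Bb-Db-Fb.
The figure 42 means third inversion — the seventh is in the bass.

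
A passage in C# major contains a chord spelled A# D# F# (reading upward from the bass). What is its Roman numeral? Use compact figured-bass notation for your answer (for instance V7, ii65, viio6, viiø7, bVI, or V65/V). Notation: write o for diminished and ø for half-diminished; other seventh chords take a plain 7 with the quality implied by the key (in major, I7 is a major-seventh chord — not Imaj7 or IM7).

Stacked in thirds the chord is D#-F#-A#: a minor triad on D#.
D# is scale degree 2 in C# major, and a minor triad on that degree is written ii.
With A# in the bass the chord is in second inversion, so the figured bass is 64.

ii64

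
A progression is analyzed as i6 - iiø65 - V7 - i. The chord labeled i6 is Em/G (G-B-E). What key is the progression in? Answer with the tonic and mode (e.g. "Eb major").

i6 is given as G-B-E — a minor triad with root E.
If E is scale degree 1 and the mode makes that degree carry a minor triad, the tonic is E and the mode is minor.

E minor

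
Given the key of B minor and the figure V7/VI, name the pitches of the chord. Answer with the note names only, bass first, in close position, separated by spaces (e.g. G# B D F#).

D F# A C

V7/VI is a secondary dominant — the dominant seventh of VI. VI in B minor is G, so the applied chord's root is D, a perfect fifth above.
Building a dominant seventh chord on D gives D-F#-A-C.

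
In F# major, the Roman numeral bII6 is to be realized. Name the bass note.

B

bII in F# major has root G; the chord is G-B-D.
The figure 6 means first inversion — the third is in the bass.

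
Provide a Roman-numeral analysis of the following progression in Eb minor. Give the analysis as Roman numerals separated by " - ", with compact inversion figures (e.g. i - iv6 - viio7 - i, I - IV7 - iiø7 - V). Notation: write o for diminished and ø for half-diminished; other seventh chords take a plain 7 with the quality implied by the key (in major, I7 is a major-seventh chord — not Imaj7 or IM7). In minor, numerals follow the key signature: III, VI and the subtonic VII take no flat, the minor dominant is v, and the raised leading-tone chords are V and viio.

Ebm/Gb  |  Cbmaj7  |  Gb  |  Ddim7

i6 - VI7 - III - viio7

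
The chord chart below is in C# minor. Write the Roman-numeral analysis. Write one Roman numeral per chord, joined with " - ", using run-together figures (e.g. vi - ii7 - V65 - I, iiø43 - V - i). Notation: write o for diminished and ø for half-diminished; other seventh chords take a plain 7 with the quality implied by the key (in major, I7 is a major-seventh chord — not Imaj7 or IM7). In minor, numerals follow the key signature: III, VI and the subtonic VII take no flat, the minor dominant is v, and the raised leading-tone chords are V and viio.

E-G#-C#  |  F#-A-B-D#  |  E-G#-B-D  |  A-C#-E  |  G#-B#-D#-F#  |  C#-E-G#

E-G#-C# has root C#, degree 1 in C# minor, so i6.
F#-A-B-D#: root B is the subtonic; dominant seventh chord there is VII43.
E-G#-B-D is the secondary dominant of VI (dominant seventh chord on E): V7/VI.
A-C#-E: root A is the submediant; major triad there is VI.
G#-B#-D#-F# has root G#, degree 5 in C# minor, so V7.
C#-E-G#: root C# is the tonic; minor triad there is i.

i6 - VII43 - V7/VI - VI - V7 - i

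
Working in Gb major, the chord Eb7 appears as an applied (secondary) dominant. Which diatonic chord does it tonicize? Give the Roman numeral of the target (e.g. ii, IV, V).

The chord is a dominant seventh chord on Eb.
A dominant resolves down a perfect fifth: Eb → Ab. In Gb major, Ab is scale degree 2, i.e. ii.

ii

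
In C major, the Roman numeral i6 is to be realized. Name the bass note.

Eb

i in C major has root C; the chord is C-Eb-G.
The figure 6 means first inversion — the third is in the bass.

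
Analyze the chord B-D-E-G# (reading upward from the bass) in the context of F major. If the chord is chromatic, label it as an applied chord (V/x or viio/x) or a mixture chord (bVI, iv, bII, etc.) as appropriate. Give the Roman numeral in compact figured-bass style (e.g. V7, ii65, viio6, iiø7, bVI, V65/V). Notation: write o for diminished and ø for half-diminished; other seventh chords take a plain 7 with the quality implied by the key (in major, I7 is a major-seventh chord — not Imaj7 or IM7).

V43/iii

The pitches E-G#-B-D form a dominant seventh chord rooted on E.
E is not a diatonic chord root with this quality in F major, but it lies a perfect fifth above A (iii), so the chord functions as an applied dominant of iii.
With B in the bass the chord is in second inversion, so the figured bass is 43.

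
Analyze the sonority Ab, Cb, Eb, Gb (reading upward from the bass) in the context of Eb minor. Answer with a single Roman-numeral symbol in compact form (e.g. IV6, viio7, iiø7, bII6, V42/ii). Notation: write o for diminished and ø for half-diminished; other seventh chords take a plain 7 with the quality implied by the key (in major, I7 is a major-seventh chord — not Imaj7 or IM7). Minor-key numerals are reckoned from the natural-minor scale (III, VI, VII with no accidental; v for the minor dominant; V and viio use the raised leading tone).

Stacked in thirds the chord is Ab-Cb-Eb-Gb: a minor seventh chord on Ab.
Ab is scale degree 4 in Eb minor, and a minor seventh chord on that degree is written iv7.

iv7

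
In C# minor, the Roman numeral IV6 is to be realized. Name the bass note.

A#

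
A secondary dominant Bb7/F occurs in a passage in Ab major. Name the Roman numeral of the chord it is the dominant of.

V

The chord is a dominant seventh chord on Bb.
A dominant resolves down a perfect fifth: Bb → Eb. In Ab major, Eb is scale degree 5, i.e. V.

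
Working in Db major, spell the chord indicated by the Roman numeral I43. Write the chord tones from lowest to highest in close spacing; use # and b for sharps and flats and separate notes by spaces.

Ab C Db F

In Db major, the first degree is Db, and the diatonic chord built there is a major seventh chord.
That chord is spelled Db-F-Ab-C.
The figured bass 43 indicates second inversion, placing the fifth (Ab) in the bass: Ab-C-Db-F.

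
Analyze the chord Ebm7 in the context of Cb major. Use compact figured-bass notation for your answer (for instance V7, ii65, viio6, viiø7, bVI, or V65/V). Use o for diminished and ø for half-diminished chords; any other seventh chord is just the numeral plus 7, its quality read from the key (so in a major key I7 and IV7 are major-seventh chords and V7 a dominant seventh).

iii7

Stacked in thirds the chord is Eb-Gb-Bb-Db: a minor seventh chord on Eb.
Eb is scale degree 3 in Cb major, and a minor seventh chord on that degree is written iii7.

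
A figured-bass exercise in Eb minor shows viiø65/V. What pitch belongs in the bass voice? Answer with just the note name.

C

The applied chord viiø65/V is rooted on A: A-C-Eb-G.
The figure 65 means first inversion — the third is in the bass.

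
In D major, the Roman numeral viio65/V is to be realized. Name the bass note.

B

The applied chord viio65/V is rooted on G#: G#-B-D-F.
The figure 65 means first inversion — the third is in the bass.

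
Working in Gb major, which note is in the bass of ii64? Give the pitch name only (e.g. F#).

Eb

ii in Gb major has root Ab; the chord is Ab-Cb-Eb.
The figure 64 means second inversion — the fifth is in the bass.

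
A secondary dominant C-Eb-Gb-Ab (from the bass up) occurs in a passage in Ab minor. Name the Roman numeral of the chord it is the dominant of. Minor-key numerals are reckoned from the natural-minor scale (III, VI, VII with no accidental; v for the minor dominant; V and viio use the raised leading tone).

The chord is a dominant seventh chord on Ab.
A dominant resolves down a perfect fifth: Ab → Db. In Ab minor, Db is scale degree 4, i.e. iv.

iv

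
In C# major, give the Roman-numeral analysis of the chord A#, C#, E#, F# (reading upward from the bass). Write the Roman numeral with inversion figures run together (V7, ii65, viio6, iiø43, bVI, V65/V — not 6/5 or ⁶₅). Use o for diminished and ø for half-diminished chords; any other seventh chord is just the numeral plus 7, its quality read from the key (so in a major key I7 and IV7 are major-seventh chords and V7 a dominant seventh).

IV65

The pitches F#-A#-C#-E# form a major seventh chord rooted on F#.
In C# major, F# is the subdominant; the diatonic major seventh chord there is IV7.
With A# in the bass the chord is in first inversion, so the figured bass is 65.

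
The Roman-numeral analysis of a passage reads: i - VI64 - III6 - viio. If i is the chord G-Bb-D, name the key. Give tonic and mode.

G minor

i is given as G-Bb-D — a minor triad with root G.
If G is scale degree 1 and the mode makes that degree carry a minor triad, the tonic is G and the mode is minor.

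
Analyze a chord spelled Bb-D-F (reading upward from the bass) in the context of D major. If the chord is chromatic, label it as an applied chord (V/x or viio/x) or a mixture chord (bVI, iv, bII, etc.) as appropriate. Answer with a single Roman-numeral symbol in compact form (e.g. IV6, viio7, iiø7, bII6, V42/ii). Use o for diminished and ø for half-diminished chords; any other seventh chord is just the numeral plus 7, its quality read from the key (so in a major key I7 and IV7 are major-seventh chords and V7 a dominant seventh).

bVI

Stacked in thirds the chord is Bb-D-F: a major triad on Bb.
Bb is the lowered sixth degree of D major (diatonic 6 would be B). This is a major triad on the lowered sixth degree, borrowed from the parallel minor.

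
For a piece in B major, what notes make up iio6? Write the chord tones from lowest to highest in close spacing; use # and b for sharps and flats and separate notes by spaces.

E G C#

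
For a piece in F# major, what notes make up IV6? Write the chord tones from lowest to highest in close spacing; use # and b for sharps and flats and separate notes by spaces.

D# F# B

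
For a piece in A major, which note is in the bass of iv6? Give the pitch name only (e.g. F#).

F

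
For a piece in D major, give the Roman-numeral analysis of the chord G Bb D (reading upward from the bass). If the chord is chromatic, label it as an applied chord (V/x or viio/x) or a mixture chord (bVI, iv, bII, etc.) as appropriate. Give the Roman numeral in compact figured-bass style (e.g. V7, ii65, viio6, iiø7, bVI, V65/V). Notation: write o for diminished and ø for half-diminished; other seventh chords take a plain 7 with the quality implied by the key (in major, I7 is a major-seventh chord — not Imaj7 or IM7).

iv

The pitches G-Bb-D form a minor triad rooted on G.
G is the fourth degree of D major. This is the minor subdominant, borrowed from the parallel minor.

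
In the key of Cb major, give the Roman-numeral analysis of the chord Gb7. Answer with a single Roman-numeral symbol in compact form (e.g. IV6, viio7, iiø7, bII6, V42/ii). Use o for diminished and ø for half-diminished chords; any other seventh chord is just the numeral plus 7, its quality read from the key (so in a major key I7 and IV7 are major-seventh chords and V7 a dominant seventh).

The pitches Gb-Bb-Db-Fb form a dominant seventh chord rooted on Gb.
Gb is scale degree 5 in Cb major, and a dominant seventh chord on that degree is written V7.

V7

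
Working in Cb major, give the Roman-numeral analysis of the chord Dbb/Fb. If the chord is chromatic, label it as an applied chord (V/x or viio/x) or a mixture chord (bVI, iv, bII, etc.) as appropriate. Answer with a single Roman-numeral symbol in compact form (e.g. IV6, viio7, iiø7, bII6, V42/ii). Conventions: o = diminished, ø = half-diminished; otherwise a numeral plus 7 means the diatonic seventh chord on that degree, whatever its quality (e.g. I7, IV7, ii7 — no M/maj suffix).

bII6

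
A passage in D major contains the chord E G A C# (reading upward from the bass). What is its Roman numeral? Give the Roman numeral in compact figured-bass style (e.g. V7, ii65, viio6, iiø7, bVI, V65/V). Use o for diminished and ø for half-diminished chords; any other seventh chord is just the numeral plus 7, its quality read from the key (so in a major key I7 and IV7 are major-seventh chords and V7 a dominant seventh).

Stacked in thirds the chord is A-C#-E-G: a dominant seventh chord on A.
In D major, A is the dominant; the diatonic dominant seventh chord there is V7.
With E in the bass the chord is in second inversion, so the figured bass is 43.

V43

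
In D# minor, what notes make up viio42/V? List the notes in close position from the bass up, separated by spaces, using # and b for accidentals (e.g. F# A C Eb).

F# G## B# D#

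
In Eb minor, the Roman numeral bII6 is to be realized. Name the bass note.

bII in Eb minor has root Fb; the chord is Fb-Ab-Cb.
The figure 6 means first inversion — the third is in the bass.

Ab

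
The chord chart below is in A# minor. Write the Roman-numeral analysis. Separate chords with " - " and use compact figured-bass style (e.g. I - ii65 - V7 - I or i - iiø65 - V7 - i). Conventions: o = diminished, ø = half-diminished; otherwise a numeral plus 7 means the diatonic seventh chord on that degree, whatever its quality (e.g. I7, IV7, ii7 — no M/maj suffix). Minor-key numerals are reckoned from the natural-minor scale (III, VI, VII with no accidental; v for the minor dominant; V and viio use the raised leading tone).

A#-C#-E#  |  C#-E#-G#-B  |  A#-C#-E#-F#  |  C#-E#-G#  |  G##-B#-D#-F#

i - V7/VI - VI65 - III - viio7

A#-C#-E#: minor triad on A# = scale degree 1 → i.
C#-E#-G#-B: chromatic; C# is V of VI, so V7/VI.
A#-C#-E#-F# has root F#, degree 6 in A# minor, so VI65.
C#-E#-G#: root C# is the mediant; major triad there is III.
G##-B#-D#-F# has root G##, degree 7 in A# minor, so viio7.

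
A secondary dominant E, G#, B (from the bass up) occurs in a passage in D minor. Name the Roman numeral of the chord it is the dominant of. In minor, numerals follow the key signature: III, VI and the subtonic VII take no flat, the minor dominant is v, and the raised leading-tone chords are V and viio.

V

The chord is a major triad on E.
A dominant resolves down a perfect fifth: E → A. In D minor, A is scale degree 5, i.e. V.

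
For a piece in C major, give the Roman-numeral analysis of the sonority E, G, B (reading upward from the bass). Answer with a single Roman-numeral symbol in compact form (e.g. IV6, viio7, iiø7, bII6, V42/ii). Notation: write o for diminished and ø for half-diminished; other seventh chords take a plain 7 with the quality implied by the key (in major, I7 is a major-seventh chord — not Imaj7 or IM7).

iii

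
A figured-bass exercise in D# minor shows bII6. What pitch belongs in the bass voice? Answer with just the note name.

G#

bII in D# minor has root E; the chord is E-G#-B.
The figure 6 means first inversion — the third is in the bass.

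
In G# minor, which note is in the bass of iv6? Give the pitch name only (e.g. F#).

iv in G# minor has root C#; the chord is C#-E-G#.
The figure 6 means first inversion — the third is in the bass.

E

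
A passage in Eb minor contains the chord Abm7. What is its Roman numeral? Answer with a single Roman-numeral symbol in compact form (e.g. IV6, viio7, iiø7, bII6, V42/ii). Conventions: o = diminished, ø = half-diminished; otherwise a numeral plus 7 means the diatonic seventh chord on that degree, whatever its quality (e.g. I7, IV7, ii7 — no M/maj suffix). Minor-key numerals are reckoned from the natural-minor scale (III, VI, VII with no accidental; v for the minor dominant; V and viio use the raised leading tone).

iv7

Stacked in thirds the chord is Ab-Cb-Eb-Gb: a minor seventh chord on Ab.
In Eb minor, Ab is the subdominant; the diatonic minor seventh chord there is iv7.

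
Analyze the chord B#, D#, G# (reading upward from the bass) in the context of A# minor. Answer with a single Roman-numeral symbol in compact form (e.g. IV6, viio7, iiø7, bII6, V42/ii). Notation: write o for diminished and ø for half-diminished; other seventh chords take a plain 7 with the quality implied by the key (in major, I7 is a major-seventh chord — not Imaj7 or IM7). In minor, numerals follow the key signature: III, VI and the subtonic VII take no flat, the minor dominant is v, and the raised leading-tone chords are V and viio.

Stacked in thirds the chord is G#-B#-D#: a major triad on G#.
G# is scale degree 7 in A# minor, and a major triad on that degree is written VII.
With B# in the bass the chord is in first inversion, so the figured bass is 6.

VII6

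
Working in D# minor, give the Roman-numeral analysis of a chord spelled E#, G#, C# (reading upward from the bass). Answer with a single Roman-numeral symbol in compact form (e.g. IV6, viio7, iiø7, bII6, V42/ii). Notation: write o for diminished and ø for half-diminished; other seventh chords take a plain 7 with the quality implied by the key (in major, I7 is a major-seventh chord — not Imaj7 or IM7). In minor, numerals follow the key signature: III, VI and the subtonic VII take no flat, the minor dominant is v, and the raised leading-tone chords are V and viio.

Stacked in thirds the chord is C#-E#-G#: a major triad on C#.
In D# minor, C# is the subtonic; the diatonic major triad there is VII.
With E# in the bass the chord is in first inversion, so the figured bass is 6.

VII6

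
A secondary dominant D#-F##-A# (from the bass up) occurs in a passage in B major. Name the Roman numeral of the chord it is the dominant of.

The chord is a major triad on D#.
A dominant resolves down a perfect fifth: D# → G#. In B major, G# is scale degree 6, i.e. vi.

vi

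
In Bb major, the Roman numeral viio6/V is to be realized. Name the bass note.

G

The applied chord viio6/V is rooted on E: E-G-Bb.
The figure 6 means first inversion — the third is in the bass.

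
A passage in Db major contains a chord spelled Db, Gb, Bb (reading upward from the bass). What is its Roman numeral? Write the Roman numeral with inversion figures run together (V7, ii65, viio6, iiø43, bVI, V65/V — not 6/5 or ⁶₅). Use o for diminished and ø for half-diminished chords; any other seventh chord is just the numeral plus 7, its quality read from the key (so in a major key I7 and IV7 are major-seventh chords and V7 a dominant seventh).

IV64

Stacked in thirds the chord is Gb-Bb-Db: a major triad on Gb.
In Db major, Gb is the subdominant; the diatonic major triad there is IV.
With Db in the bass the chord is in second inversion, so the figured bass is 64.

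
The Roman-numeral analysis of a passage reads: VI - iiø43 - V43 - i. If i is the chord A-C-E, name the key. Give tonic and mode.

i is given as A-C-E — a minor triad with root A.
If A is scale degree 1 and the mode makes that degree carry a minor triad, the tonic is A and the mode is minor.

A minor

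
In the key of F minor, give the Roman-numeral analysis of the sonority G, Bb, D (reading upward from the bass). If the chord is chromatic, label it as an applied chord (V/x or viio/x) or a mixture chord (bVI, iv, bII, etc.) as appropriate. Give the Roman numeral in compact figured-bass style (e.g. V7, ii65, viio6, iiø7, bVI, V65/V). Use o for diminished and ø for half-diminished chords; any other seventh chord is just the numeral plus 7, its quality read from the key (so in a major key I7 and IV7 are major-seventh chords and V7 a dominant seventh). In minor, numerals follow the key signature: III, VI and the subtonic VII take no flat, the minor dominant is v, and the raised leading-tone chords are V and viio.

The pitches G-Bb-D form a minor triad rooted on G.
G is the second degree of F minor. This is the minor supertonic, borrowed from the parallel major (the Dorian ii).

ii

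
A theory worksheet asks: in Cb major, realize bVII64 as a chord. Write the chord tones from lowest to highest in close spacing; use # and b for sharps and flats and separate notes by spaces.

Fb Bbb Db

bVII64 is a major triad on the lowered seventh degree (the subtonic), borrowed from the parallel minor. In Cb major that root is Bbb.
So the chord is Bbb-Db-Fb.
The figured bass 64 indicates second inversion, placing the fifth (Fb) in the bass: Fb-Bbb-Db.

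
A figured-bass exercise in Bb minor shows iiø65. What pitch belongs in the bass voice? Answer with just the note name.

Eb

iiø in Bb minor has root C; the chord is C-Eb-Gb-Bb.
The figure 65 means first inversion — the third is in the bass.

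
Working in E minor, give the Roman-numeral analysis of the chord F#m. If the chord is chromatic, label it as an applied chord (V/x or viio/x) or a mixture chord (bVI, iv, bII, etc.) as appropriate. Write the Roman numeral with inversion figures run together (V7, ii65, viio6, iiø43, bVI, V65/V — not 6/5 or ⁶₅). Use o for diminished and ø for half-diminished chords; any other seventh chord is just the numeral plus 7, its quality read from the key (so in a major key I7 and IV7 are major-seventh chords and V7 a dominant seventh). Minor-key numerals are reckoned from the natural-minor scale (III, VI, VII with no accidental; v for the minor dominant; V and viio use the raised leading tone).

ii

The pitches F#-A-C# form a minor triad rooted on F#.
F# is the second degree of E minor. This is the minor supertonic, borrowed from the parallel major (the Dorian ii).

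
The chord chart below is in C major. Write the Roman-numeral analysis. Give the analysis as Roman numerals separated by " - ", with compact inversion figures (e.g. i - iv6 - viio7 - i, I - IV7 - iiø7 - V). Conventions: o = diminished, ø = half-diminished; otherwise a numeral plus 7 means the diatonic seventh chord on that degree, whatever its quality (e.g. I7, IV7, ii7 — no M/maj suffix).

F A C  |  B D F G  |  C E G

IV - V65 - I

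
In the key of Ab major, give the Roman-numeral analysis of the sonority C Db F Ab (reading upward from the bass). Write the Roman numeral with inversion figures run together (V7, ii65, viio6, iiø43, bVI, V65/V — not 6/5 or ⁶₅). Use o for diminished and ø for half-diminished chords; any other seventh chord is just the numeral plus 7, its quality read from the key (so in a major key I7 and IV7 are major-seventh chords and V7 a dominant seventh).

Stacked in thirds the chord is Db-F-Ab-C: a major seventh chord on Db.
Db is scale degree 4 in Ab major, and a major seventh chord on that degree is written IV7.
With C in the bass the chord is in third inversion, so the figured bass is 42.

IV42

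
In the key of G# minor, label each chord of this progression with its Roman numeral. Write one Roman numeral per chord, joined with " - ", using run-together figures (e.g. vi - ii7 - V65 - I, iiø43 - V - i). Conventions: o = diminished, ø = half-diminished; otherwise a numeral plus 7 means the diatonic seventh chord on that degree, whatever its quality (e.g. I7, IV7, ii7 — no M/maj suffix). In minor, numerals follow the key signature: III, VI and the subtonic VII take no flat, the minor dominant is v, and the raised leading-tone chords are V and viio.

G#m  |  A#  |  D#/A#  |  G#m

i - V/V - V64 - i

G#m: root G# is the tonic; minor triad there is i.
A#: a major triad on A#, the applied dominant of V → V/V.
D#/A#: root D# is the dominant; major triad there is V64.
G#m: minor triad on G# = scale degree 1 → i.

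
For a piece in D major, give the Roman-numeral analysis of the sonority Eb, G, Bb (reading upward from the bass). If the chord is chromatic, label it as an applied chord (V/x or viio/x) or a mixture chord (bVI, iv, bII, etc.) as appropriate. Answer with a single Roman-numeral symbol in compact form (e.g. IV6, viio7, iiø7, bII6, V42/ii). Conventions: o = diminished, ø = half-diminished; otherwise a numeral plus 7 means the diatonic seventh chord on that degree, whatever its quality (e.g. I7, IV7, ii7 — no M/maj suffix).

bII

Stacked in thirds the chord is Eb-G-Bb: a major triad on Eb.
Eb is the lowered second degree of D major (diatonic 2 would be E). This is the Neapolitan chord — a major triad on the lowered second degree.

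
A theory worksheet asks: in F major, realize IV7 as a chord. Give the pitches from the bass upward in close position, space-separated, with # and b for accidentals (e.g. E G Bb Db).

Bb D F A

The numeral's case and figure indicate a major seventh chord. In F major its root, scale degree 4, is Bb.
Stacking thirds from Bb gives Bb-D-F-A.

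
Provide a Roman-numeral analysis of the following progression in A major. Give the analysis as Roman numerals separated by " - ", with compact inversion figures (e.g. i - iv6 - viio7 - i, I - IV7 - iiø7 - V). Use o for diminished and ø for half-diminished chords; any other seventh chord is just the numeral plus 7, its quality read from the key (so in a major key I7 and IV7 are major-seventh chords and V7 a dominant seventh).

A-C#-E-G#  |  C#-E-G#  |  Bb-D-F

I7 - iii - bII

A-C#-E-G#: root A is the tonic; major seventh chord there is I7.
C#-E-G#: minor triad on C# = scale degree 3 → iii.
Bb-D-F: Bb with this quality isn't in the key; a major triad on b2 is the Neapolitan chord, bII.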